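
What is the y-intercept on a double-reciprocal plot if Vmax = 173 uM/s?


y-intercept = 1/Vmax
= 1/173
= 0.0058 s/uM

0.0058 s/uM


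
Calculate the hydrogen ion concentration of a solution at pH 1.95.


[H+] = 10^(-pH)
[H+] = 10^(-1.95)
[H+] = 0.0112 M

0.0112 M


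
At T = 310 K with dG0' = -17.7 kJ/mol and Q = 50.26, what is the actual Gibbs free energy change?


dG = dG0' + RT * ln(Q) / 1000
dG = -17.7 + 8.314 * 310 * ln(50.26) / 1000
dG = -7.604 kJ/mol

-7.604 kJ/mol


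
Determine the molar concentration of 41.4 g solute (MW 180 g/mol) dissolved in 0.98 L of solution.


C = (mass / MW) / volume
C = (41.4 / 180) / 0.98
C = 0.2347 M

0.2347 M


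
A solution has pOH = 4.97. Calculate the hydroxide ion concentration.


[OH-] = 10^(-pOH)
[OH-] = 10^(-4.97)
[OH-] = 1.072e-05 M

1.072e-05 M


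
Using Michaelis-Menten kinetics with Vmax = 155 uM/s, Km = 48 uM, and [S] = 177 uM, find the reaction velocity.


v = Vmax * [S] / (Km + [S])
v = 155 * 177 / (48 + 177)
v = 121.9333 uM/s

121.9333 uM/s


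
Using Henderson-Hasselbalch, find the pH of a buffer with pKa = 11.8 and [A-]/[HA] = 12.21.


pH = pKa + log10([A-]/[HA])
pH = 11.8 + log10(12.21)
pH = 12.8867

12.8867


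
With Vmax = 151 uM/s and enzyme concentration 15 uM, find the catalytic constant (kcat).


kcat = Vmax / [E]t
kcat = 151 / 15
kcat = 10.0667 s^-1

10.0667 s^-1


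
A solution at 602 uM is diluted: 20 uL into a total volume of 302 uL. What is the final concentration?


C2 = C1 * V1 / V2
C2 = 602 * 20 / 302
C2 = 39.8675 uM

39.8675 uM


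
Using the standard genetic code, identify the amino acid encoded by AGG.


Standard genetic code lookup.
Codon AGG -> Arg

Arg


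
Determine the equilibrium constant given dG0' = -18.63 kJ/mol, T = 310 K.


Keq = exp(-dG0 * 1000 / (R * T))
Keq = exp(-(-18.63) * 1000 / (8.314 * 310))
Keq = 1377.9921

1377.9921


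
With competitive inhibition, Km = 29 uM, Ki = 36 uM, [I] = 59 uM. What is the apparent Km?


Km_app = Km * (1 + [I]/Ki)
Km_app = 29 * (1 + 59/36)
Km_app = 76.5278 uM

76.5278 uM


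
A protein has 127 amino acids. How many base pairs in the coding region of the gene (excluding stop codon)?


Each amino acid = 1 codon = 3 bp
bp = 127 * 3 = 381 bp

381 bp


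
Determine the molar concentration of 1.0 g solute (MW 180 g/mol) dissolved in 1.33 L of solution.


C = (mass / MW) / volume
C = (1.0 / 180) / 1.33
C = 0.0042 M

0.0042 M


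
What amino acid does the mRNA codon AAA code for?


Standard genetic code lookup.
Codon AAA -> Lys

Lys


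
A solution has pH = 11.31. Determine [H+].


[H+] = 10^(-pH)
[H+] = 10^(-11.31)
[H+] = 4.898e-12 M

4.898e-12 M


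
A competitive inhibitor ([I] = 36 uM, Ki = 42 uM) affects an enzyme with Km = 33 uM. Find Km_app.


Km_app = Km * (1 + [I]/Ki)
Km_app = 33 * (1 + 36/42)
Km_app = 61.2857 uM

61.2857 uM


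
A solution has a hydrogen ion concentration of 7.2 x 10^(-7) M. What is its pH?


pH = -log10([H+])
pH = -log10(7.2 x 10^(-7))
pH = 6.1427

6.1427


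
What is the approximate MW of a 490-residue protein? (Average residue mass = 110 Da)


MW = n_residues * 110 Da
MW = 490 * 110
MW = 53900 Da

53900 Da


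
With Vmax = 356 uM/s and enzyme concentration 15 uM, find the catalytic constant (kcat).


kcat = Vmax / [E]t
kcat = 356 / 15
kcat = 23.7333 s^-1

23.7333 s^-1


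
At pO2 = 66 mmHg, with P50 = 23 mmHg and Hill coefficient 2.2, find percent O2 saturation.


Y = pO2^n / (P50^n + pO2^n)
Y = 66^2.2 / (23^2.2 + 66^2.2)
Y = 91.05%

91.05%


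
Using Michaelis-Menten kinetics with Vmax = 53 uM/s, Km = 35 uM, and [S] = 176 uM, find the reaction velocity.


v = Vmax * [S] / (Km + [S])
v = 53 * 176 / (35 + 176)
v = 44.2085 uM/s

44.2085 uM/s


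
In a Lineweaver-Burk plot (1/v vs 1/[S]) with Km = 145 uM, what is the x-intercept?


x-intercept = -1/Km
= -1/145
= -0.0069 1/uM

-0.0069 1/uM


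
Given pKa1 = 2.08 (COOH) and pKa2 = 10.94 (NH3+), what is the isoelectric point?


pI = (pKa1 + pKa2) / 2
pI = (2.08 + 10.94) / 2
pI = 6.51

6.51


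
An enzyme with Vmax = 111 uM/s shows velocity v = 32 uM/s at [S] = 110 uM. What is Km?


Km = [S] * (Vmax - v) / v
Km = 110 * (111 - 32) / 32
Km = 271.5625 uM

271.5625 uM


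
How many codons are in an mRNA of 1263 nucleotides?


codons = nucleotides / 3
codons = 1263 / 3 = 421

421


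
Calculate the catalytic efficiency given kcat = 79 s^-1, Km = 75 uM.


Catalytic efficiency = kcat / Km
= 79 / 75
= 1.0533 uM^-1*s^-1

1.0533 uM^-1*s^-1


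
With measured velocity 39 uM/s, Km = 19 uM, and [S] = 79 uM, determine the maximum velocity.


Vmax = v * (Km + [S]) / [S]
Vmax = 39 * (19 + 79) / 79
Vmax = 48.3797 uM/s

48.3797 uM/s


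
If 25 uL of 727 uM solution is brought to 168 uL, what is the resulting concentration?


C2 = C1 * V1 / V2
C2 = 727 * 25 / 168
C2 = 108.1845 uM

108.1845 uM


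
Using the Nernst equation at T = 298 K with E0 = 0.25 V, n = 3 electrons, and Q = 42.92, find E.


E = E0 - (RT/nF) * ln(Q)
E = 0.25 - (8.314 * 298 / (3 * 96485)) * ln(42.92)
E = 0.2178 V

0.2178 V


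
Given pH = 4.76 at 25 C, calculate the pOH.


pOH = 14 - pH
pOH = 14 - 4.76
pOH = 9.24

9.24


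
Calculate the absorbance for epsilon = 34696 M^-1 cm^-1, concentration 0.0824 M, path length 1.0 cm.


A = epsilon * c * l
A = 34696 * 0.0824 * 1.0
A = 2858.9504

2858.9504


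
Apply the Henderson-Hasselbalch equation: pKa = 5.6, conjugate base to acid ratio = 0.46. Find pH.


pH = pKa + log10([A-]/[HA])
pH = 5.6 + log10(0.46)
pH = 5.2628

5.2628


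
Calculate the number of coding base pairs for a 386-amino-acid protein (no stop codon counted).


Each amino acid = 1 codon = 3 bp
bp = 386 * 3 = 1158 bp

1158 bp


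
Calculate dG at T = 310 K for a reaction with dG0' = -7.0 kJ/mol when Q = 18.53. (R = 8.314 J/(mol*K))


dG = dG0' + RT * ln(Q) / 1000
dG = -7.0 + 8.314 * 310 * ln(18.53) / 1000
dG = 0.5243 kJ/mol

0.5243 kJ/mol


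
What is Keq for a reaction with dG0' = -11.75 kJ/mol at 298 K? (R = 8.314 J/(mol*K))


Keq = exp(-dG0 * 1000 / (R * T))
Keq = exp(-(-11.75) * 1000 / (8.314 * 298))
Keq = 114.726

114.726


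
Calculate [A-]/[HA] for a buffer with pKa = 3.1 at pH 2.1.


[A-]/[HA] = 10^(pH - pKa)
= 10^(2.1 - 3.1)
= 0.1

0.1


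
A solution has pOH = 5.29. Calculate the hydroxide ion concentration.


[OH-] = 10^(-pOH)
[OH-] = 10^(-5.29)
[OH-] = 5.129e-06 M

5.129e-06 M


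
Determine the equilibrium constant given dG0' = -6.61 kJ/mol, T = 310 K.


Keq = exp(-dG0 * 1000 / (R * T))
Keq = exp(-(-6.61) * 1000 / (8.314 * 310))
Keq = 12.9962

12.9962


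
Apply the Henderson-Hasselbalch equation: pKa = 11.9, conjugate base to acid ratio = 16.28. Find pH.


pH = pKa + log10([A-]/[HA])
pH = 11.9 + log10(16.28)
pH = 13.1117

13.1117


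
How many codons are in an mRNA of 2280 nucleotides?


codons = nucleotides / 3
codons = 2280 / 3 = 760

760


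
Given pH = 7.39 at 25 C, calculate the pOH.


pOH = 14 - pH
pOH = 14 - 7.39
pOH = 6.61

6.61


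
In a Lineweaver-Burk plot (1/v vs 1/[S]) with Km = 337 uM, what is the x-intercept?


x-intercept = -1/Km
= -1/337
= -0.003 1/uM

-0.003 1/uM


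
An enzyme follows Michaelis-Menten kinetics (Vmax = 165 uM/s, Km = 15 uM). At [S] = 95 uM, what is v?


v = Vmax * [S] / (Km + [S])
v = 165 * 95 / (15 + 95)
v = 142.5 uM/s

142.5 uM/s


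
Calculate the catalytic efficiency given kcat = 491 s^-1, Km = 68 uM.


Catalytic efficiency = kcat / Km
= 491 / 68
= 7.2206 uM^-1*s^-1

7.2206 uM^-1*s^-1


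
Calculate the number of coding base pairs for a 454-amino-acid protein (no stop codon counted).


Each amino acid = 1 codon = 3 bp
bp = 454 * 3 = 1362 bp

1362 bp


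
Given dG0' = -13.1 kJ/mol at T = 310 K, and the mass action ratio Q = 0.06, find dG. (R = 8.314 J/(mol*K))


dG = dG0' + RT * ln(Q) / 1000
dG = -13.1 + 8.314 * 310 * ln(0.06) / 1000
dG = -20.3511 kJ/mol

-20.3511 kJ/mol


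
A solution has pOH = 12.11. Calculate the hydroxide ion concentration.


[OH-] = 10^(-pOH)
[OH-] = 10^(-12.11)
[OH-] = 7.762e-13 M

7.762e-13 M


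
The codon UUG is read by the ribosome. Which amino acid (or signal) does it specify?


Standard genetic code lookup.
Codon UUG -> Leu

Leu


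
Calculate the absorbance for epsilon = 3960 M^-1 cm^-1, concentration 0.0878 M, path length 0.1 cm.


A = epsilon * c * l
A = 3960 * 0.0878 * 0.1
A = 34.7688

34.7688


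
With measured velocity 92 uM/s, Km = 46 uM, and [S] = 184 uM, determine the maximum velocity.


Vmax = v * (Km + [S]) / [S]
Vmax = 92 * (46 + 184) / 184
Vmax = 115.0 uM/s

115.0 uM/s


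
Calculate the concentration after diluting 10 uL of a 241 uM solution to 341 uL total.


C2 = C1 * V1 / V2
C2 = 241 * 10 / 341
C2 = 7.0674 uM

7.0674 uM


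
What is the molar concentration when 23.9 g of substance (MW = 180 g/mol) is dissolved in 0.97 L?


C = (mass / MW) / volume
C = (23.9 / 180) / 0.97
C = 0.1369 M

0.1369 M


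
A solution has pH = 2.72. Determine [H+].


[H+] = 10^(-pH)
[H+] = 10^(-2.72)
[H+] = 0.0019 M

0.0019 M


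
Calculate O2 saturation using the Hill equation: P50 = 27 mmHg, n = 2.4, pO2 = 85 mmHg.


Y = pO2^n / (P50^n + pO2^n)
Y = 85^2.4 / (27^2.4 + 85^2.4)
Y = 94.0%

94.0%


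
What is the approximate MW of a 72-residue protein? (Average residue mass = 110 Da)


MW = n_residues * 110 Da
MW = 72 * 110
MW = 7920 Da

7920 Da


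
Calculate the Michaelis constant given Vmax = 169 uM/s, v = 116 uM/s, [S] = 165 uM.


Km = [S] * (Vmax - v) / v
Km = 165 * (169 - 116) / 116
Km = 75.3879 uM

75.3879 uM


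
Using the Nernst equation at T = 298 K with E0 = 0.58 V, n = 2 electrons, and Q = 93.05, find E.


E = E0 - (RT/nF) * ln(Q)
E = 0.58 - (8.314 * 298 / (2 * 96485)) * ln(93.05)
E = 0.5218 V

0.5218 V


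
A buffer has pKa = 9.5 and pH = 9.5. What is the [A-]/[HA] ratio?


[A-]/[HA] = 10^(pH - pKa)
= 10^(9.5 - 9.5)
= 1.0

1.0


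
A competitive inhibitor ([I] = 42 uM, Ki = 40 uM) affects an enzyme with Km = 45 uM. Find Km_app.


Km_app = Km * (1 + [I]/Ki)
Km_app = 45 * (1 + 42/40)
Km_app = 92.25 uM

92.25 uM


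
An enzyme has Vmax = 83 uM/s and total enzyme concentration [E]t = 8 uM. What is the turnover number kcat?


kcat = Vmax / [E]t
kcat = 83 / 8
kcat = 10.375 s^-1

10.375 s^-1


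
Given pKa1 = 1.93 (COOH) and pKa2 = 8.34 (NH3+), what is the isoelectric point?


pI = (pKa1 + pKa2) / 2
pI = (1.93 + 8.34) / 2
pI = 5.135

5.135


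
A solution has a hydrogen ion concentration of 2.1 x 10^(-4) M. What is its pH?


pH = -log10([H+])
pH = -log10(2.1 x 10^(-4))
pH = 3.6778

3.6778


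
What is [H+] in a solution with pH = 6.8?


[H+] = 10^(-pH)
[H+] = 10^(-6.8)
[H+] = 1.585e-07 M

1.585e-07 M


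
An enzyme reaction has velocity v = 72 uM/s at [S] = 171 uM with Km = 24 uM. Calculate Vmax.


Vmax = v * (Km + [S]) / [S]
Vmax = 72 * (24 + 171) / 171
Vmax = 82.1053 uM/s

82.1053 uM/s


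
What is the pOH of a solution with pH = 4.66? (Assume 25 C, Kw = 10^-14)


pOH = 14 - pH
pOH = 14 - 4.66
pOH = 9.34

9.34


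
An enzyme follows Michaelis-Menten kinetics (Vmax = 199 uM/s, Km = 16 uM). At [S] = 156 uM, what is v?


v = Vmax * [S] / (Km + [S])
v = 199 * 156 / (16 + 156)
v = 180.4884 uM/s

180.4884 uM/s


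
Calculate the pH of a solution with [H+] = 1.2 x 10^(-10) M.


pH = -log10([H+])
pH = -log10(1.2 x 10^(-10))
pH = 9.9208

9.9208


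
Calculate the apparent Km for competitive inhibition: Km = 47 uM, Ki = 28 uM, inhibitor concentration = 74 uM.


Km_app = Km * (1 + [I]/Ki)
Km_app = 47 * (1 + 74/28)
Km_app = 171.2143 uM

171.2143 uM


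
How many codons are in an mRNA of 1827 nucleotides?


codons = nucleotides / 3
codons = 1827 / 3 = 609

609


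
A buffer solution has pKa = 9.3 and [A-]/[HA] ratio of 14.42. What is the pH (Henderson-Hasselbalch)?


pH = pKa + log10([A-]/[HA])
pH = 9.3 + log10(14.42)
pH = 10.459

10.459


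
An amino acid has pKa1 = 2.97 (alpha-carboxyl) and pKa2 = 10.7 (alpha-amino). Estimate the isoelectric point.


pI = (pKa1 + pKa2) / 2
pI = (2.97 + 10.7) / 2
pI = 6.835

6.835


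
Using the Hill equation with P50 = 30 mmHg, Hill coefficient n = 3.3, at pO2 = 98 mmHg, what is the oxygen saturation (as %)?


Y = pO2^n / (P50^n + pO2^n)
Y = 98^3.3 / (30^3.3 + 98^3.3)
Y = 98.03%

98.03%


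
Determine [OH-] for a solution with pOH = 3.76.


[OH-] = 10^(-pOH)
[OH-] = 10^(-3.76)
[OH-] = 1.738e-04 M

1.738e-04 M


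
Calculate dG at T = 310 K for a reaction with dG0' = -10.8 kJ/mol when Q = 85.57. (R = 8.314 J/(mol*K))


dG = dG0' + RT * ln(Q) / 1000
dG = -10.8 + 8.314 * 310 * ln(85.57) / 1000
dG = 0.6674 kJ/mol

0.6674 kJ/mol


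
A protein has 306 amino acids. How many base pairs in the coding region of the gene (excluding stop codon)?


Each amino acid = 1 codon = 3 bp
bp = 306 * 3 = 918 bp

918 bp


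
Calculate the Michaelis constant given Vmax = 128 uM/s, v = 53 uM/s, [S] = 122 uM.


Km = [S] * (Vmax - v) / v
Km = 122 * (128 - 53) / 53
Km = 172.6415 uM

172.6415 uM


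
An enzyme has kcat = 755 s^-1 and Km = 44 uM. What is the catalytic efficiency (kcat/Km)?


Catalytic efficiency = kcat / Km
= 755 / 44
= 17.1591 uM^-1*s^-1

17.1591 uM^-1*s^-1


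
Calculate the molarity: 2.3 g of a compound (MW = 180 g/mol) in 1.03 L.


C = (mass / MW) / volume
C = (2.3 / 180) / 1.03
C = 0.0124 M

0.0124 M


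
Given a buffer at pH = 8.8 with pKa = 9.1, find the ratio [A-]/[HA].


[A-]/[HA] = 10^(pH - pKa)
= 10^(8.8 - 9.1)
= 0.5012

0.5012


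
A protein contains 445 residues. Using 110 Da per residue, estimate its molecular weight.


MW = n_residues * 110 Da
MW = 445 * 110
MW = 48950 Da

48950 Da


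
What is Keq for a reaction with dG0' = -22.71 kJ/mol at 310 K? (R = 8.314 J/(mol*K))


Keq = exp(-dG0 * 1000 / (R * T))
Keq = exp(-(-22.71) * 1000 / (8.314 * 310))
Keq = 6710.3757

6710.3757


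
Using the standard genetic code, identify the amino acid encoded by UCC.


Standard genetic code lookup.
Codon UCC -> Ser

Ser


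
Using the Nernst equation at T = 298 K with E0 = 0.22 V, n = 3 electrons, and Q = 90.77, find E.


E = E0 - (RT/nF) * ln(Q)
E = 0.22 - (8.314 * 298 / (3 * 96485)) * ln(90.77)
E = 0.1814 V

0.1814 V


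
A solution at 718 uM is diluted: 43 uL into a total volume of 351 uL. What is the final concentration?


C2 = C1 * V1 / V2
C2 = 718 * 43 / 351
C2 = 87.9601 uM

87.9601 uM


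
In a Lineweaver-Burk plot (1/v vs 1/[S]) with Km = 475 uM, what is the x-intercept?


x-intercept = -1/Km
= -1/475
= -0.0021 1/uM

-0.0021 1/uM


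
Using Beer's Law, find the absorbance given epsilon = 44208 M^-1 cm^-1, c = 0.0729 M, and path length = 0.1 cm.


A = epsilon * c * l
A = 44208 * 0.0729 * 0.1
A = 322.2763

322.2763


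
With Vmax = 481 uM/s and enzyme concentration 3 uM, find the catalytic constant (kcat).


kcat = Vmax / [E]t
kcat = 481 / 3
kcat = 160.3333 s^-1

160.3333 s^-1


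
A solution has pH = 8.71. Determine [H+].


[H+] = 10^(-pH)
[H+] = 10^(-8.71)
[H+] = 1.950e-09 M

1.950e-09 M


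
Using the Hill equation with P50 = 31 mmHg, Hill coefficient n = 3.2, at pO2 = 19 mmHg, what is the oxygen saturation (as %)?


Y = pO2^n / (P50^n + pO2^n)
Y = 19^3.2 / (31^3.2 + 19^3.2)
Y = 17.27%

17.27%


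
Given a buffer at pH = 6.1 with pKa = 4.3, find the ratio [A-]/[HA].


[A-]/[HA] = 10^(pH - pKa)
= 10^(6.1 - 4.3)
= 63.0957

63.0957


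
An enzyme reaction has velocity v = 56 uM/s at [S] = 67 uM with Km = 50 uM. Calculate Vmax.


Vmax = v * (Km + [S]) / [S]
Vmax = 56 * (50 + 67) / 67
Vmax = 97.791 uM/s

97.791 uM/s


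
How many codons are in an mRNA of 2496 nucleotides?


codons = nucleotides / 3
codons = 2496 / 3 = 832

832


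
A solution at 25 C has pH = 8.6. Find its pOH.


pOH = 14 - pH
pOH = 14 - 8.6
pOH = 5.4

5.4


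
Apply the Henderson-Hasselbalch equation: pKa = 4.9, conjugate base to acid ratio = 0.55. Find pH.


pH = pKa + log10([A-]/[HA])
pH = 4.9 + log10(0.55)
pH = 4.6404

4.6404


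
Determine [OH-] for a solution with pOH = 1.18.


[OH-] = 10^(-pOH)
[OH-] = 10^(-1.18)
[OH-] = 0.0661 M

0.0661 M


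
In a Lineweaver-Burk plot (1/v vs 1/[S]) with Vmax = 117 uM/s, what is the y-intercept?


y-intercept = 1/Vmax
= 1/117
= 0.0085 s/uM

0.0085 s/uM


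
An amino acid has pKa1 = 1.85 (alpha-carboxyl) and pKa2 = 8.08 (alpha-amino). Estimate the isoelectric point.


pI = (pKa1 + pKa2) / 2
pI = (1.85 + 8.08) / 2
pI = 4.965

4.965


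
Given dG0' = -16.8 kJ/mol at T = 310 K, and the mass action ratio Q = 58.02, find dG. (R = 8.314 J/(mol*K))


dG = dG0' + RT * ln(Q) / 1000
dG = -16.8 + 8.314 * 310 * ln(58.02) / 1000
dG = -6.334 kJ/mol

-6.334 kJ/mol


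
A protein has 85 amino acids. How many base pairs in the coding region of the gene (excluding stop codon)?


Each amino acid = 1 codon = 3 bp
bp = 85 * 3 = 255 bp

255 bp


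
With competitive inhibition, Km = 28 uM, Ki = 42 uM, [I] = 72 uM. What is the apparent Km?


Km_app = Km * (1 + [I]/Ki)
Km_app = 28 * (1 + 72/42)
Km_app = 76.0 uM

76.0 uM


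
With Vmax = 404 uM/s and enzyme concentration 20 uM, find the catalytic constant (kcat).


kcat = Vmax / [E]t
kcat = 404 / 20
kcat = 20.2 s^-1

20.2 s^-1


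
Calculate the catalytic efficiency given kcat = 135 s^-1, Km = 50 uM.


Catalytic efficiency = kcat / Km
= 135 / 50
= 2.7 uM^-1*s^-1

2.7 uM^-1*s^-1


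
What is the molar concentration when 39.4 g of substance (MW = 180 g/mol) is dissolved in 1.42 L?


C = (mass / MW) / volume
C = (39.4 / 180) / 1.42
C = 0.1541 M

0.1541 M


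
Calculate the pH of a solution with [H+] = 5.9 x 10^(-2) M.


pH = -log10([H+])
pH = -log10(5.9 x 10^(-2))
pH = 1.2291

1.2291


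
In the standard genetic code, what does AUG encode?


Standard genetic code lookup.
Codon AUG -> Met (start)

Met (start)


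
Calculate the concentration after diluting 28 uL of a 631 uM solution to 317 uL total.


C2 = C1 * V1 / V2
C2 = 631 * 28 / 317
C2 = 55.735 uM

55.735 uM


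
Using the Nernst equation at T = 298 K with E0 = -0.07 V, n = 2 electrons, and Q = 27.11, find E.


E = E0 - (RT/nF) * ln(Q)
E = -0.07 - (8.314 * 298 / (2 * 96485)) * ln(27.11)
E = -0.1124 V

-0.1124 V


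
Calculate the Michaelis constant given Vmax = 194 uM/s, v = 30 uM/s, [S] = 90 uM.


Km = [S] * (Vmax - v) / v
Km = 90 * (194 - 30) / 30
Km = 492.0 uM

492.0 uM


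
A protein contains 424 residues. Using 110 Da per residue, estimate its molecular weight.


MW = n_residues * 110 Da
MW = 424 * 110
MW = 46640 Da

46640 Da


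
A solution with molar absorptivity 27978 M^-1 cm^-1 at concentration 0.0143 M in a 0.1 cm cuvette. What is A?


A = epsilon * c * l
A = 27978 * 0.0143 * 0.1
A = 40.0085

40.0085


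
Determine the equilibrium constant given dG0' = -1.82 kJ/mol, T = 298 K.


Keq = exp(-dG0 * 1000 / (R * T))
Keq = exp(-(-1.82) * 1000 / (8.314 * 298))
Keq = 2.0846

2.0846


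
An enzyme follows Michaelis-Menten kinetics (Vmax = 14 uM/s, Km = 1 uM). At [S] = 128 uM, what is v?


v = Vmax * [S] / (Km + [S])
v = 14 * 128 / (1 + 128)
v = 13.8915 uM/s

13.8915 uM/s


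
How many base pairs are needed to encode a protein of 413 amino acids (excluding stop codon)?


Each amino acid = 1 codon = 3 bp
bp = 413 * 3 = 1239 bp

1239 bp


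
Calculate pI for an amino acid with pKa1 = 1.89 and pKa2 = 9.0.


pI = (pKa1 + pKa2) / 2
pI = (1.89 + 9.0) / 2
pI = 5.445

5.445


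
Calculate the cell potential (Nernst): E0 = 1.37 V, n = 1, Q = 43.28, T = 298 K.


E = E0 - (RT/nF) * ln(Q)
E = 1.37 - (8.314 * 298 / (1 * 96485)) * ln(43.28)
E = 1.2733 V

1.2733 V


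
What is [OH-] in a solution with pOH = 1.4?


[OH-] = 10^(-pOH)
[OH-] = 10^(-1.4)
[OH-] = 0.0398 M

0.0398 M


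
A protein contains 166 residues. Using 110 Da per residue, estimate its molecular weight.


MW = n_residues * 110 Da
MW = 166 * 110
MW = 18260 Da

18260 Da


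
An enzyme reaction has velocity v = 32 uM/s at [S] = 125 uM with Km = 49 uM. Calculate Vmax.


Vmax = v * (Km + [S]) / [S]
Vmax = 32 * (49 + 125) / 125
Vmax = 44.544 uM/s

44.544 uM/s


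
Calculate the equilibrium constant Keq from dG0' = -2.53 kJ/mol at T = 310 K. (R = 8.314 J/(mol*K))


Keq = exp(-dG0 * 1000 / (R * T))
Keq = exp(-(-2.53) * 1000 / (8.314 * 310))
Keq = 2.6688

2.6688


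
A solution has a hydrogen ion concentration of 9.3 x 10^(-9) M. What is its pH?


pH = -log10([H+])
pH = -log10(9.3 x 10^(-9))
pH = 8.0315

8.0315


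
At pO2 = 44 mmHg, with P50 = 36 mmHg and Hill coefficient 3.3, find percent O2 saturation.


Y = pO2^n / (P50^n + pO2^n)
Y = 44^3.3 / (36^3.3 + 44^3.3)
Y = 65.98%

65.98%


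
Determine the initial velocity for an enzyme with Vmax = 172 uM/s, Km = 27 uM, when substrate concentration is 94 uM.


v = Vmax * [S] / (Km + [S])
v = 172 * 94 / (27 + 94)
v = 133.6198 uM/s

133.6198 uM/s


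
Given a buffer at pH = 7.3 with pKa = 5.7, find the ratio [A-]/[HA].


[A-]/[HA] = 10^(pH - pKa)
= 10^(7.3 - 5.7)
= 39.8107

39.8107


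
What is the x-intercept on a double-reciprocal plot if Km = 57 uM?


x-intercept = -1/Km
= -1/57
= -0.0175 1/uM

-0.0175 1/uM


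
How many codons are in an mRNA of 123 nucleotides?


codons = nucleotides / 3
codons = 123 / 3 = 41

41


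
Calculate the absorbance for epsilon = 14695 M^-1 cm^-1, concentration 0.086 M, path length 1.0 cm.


A = epsilon * c * l
A = 14695 * 0.086 * 1.0
A = 1263.77

1263.77


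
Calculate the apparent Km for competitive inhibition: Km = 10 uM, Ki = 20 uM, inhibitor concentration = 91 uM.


Km_app = Km * (1 + [I]/Ki)
Km_app = 10 * (1 + 91/20)
Km_app = 55.5 uM

55.5 uM


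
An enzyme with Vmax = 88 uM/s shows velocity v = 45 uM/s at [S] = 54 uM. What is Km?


Km = [S] * (Vmax - v) / v
Km = 54 * (88 - 45) / 45
Km = 51.6 uM

51.6 uM


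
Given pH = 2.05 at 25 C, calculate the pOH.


pOH = 14 - pH
pOH = 14 - 2.05
pOH = 11.95

11.95


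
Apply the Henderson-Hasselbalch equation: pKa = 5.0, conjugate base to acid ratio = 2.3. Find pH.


pH = pKa + log10([A-]/[HA])
pH = 5.0 + log10(2.3)
pH = 5.3617

5.3617


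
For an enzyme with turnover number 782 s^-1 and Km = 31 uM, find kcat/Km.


Catalytic efficiency = kcat / Km
= 782 / 31
= 25.2258 uM^-1*s^-1

25.2258 uM^-1*s^-1


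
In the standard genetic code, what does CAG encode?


Standard genetic code lookup.
Codon CAG -> Gln

Gln


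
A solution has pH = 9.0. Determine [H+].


[H+] = 10^(-pH)
[H+] = 10^(-9.0)
[H+] = 1.000e-09 M

1.000e-09 M


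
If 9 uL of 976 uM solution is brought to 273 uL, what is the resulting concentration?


C2 = C1 * V1 / V2
C2 = 976 * 9 / 273
C2 = 32.1758 uM

32.1758 uM


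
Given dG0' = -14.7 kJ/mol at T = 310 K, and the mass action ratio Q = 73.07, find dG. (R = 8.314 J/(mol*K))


dG = dG0' + RT * ln(Q) / 1000
dG = -14.7 + 8.314 * 310 * ln(73.07) / 1000
dG = -3.6396 kJ/mol

-3.6396 kJ/mol


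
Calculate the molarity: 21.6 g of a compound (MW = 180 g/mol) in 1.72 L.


C = (mass / MW) / volume
C = (21.6 / 180) / 1.72
C = 0.0698 M

0.0698 M


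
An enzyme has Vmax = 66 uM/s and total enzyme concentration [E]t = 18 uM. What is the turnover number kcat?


kcat = Vmax / [E]t
kcat = 66 / 18
kcat = 3.6667 s^-1

3.6667 s^-1


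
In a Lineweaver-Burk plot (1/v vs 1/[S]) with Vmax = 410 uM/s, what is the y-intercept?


y-intercept = 1/Vmax
= 1/410
= 0.0024 s/uM

0.0024 s/uM


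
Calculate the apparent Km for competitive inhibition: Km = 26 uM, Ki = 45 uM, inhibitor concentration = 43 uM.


Km_app = Km * (1 + [I]/Ki)
Km_app = 26 * (1 + 43/45)
Km_app = 50.8444 uM

50.8444 uM


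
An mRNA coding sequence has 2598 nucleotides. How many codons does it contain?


codons = nucleotides / 3
codons = 2598 / 3 = 866

866


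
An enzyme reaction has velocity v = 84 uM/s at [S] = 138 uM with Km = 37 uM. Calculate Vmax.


Vmax = v * (Km + [S]) / [S]
Vmax = 84 * (37 + 138) / 138
Vmax = 106.5217 uM/s

106.5217 uM/s


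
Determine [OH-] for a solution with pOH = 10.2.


[OH-] = 10^(-pOH)
[OH-] = 10^(-10.2)
[OH-] = 6.310e-11 M

6.310e-11 M


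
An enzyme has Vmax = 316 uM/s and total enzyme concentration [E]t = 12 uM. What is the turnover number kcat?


kcat = Vmax / [E]t
kcat = 316 / 12
kcat = 26.3333 s^-1

26.3333 s^-1


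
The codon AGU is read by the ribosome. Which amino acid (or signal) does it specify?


Standard genetic code lookup.
Codon AGU -> Ser

Ser


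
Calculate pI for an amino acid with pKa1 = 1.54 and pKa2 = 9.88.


pI = (pKa1 + pKa2) / 2
pI = (1.54 + 9.88) / 2
pI = 5.71

5.71


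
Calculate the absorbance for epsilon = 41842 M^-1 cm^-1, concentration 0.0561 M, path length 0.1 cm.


A = epsilon * c * l
A = 41842 * 0.0561 * 0.1
A = 234.7336

234.7336


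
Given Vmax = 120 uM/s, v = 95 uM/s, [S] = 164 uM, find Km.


Km = [S] * (Vmax - v) / v
Km = 164 * (120 - 95) / 95
Km = 43.1579 uM

43.1579 uM


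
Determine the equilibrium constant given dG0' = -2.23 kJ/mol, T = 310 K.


Keq = exp(-dG0 * 1000 / (R * T))
Keq = exp(-(-2.23) * 1000 / (8.314 * 310))
Keq = 2.3756

2.3756


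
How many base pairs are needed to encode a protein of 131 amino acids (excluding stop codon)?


Each amino acid = 1 codon = 3 bp
bp = 131 * 3 = 393 bp

393 bp


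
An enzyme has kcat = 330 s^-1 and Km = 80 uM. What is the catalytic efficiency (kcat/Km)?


Catalytic efficiency = kcat / Km
= 330 / 80
= 4.125 uM^-1*s^-1

4.125 uM^-1*s^-1


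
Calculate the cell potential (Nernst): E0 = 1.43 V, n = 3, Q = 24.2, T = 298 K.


E = E0 - (RT/nF) * ln(Q)
E = 1.43 - (8.314 * 298 / (3 * 96485)) * ln(24.2)
E = 1.4027 V

1.4027 V


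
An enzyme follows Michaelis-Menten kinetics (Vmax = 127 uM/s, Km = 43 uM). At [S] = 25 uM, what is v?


v = Vmax * [S] / (Km + [S])
v = 127 * 25 / (43 + 25)
v = 46.6912 uM/s

46.6912 uM/s


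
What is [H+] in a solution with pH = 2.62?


[H+] = 10^(-pH)
[H+] = 10^(-2.62)
[H+] = 0.0024 M

0.0024 M


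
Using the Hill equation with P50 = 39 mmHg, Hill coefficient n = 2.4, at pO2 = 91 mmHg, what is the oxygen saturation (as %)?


Y = pO2^n / (P50^n + pO2^n)
Y = 91^2.4 / (39^2.4 + 91^2.4)
Y = 88.43%

88.43%


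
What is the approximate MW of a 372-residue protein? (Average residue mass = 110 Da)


MW = n_residues * 110 Da
MW = 372 * 110
MW = 40920 Da

40920 Da


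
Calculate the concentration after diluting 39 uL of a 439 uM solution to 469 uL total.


C2 = C1 * V1 / V2
C2 = 439 * 39 / 469
C2 = 36.5053 uM

36.5053 uM


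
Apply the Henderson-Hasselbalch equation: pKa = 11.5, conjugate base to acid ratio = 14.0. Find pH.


pH = pKa + log10([A-]/[HA])
pH = 11.5 + log10(14.0)
pH = 12.6461

12.6461


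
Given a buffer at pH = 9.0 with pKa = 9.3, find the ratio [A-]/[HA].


[A-]/[HA] = 10^(pH - pKa)
= 10^(9.0 - 9.3)
= 0.5012

0.5012


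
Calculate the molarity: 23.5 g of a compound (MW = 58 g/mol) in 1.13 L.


C = (mass / MW) / volume
C = (23.5 / 58) / 1.13
C = 0.3586 M

0.3586 M


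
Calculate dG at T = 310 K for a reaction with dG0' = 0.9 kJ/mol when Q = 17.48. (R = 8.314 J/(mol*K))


dG = dG0' + RT * ln(Q) / 1000
dG = 0.9 + 8.314 * 310 * ln(17.48) / 1000
dG = 8.2739 kJ/mol

8.2739 kJ/mol


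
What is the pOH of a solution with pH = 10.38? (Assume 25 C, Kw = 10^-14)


pOH = 14 - pH
pOH = 14 - 10.38
pOH = 3.62

3.62


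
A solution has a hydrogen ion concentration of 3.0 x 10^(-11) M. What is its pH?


pH = -log10([H+])
pH = -log10(3.0 x 10^(-11))
pH = 10.5229

10.5229


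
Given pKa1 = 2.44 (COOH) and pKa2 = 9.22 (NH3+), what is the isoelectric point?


pI = (pKa1 + pKa2) / 2
pI = (2.44 + 9.22) / 2
pI = 5.83

5.83


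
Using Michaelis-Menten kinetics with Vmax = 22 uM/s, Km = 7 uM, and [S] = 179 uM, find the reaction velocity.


v = Vmax * [S] / (Km + [S])
v = 22 * 179 / (7 + 179)
v = 21.172 uM/s

21.172 uM/s


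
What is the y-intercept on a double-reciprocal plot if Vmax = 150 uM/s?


y-intercept = 1/Vmax
= 1/150
= 0.0067 s/uM

0.0067 s/uM


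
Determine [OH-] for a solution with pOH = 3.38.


[OH-] = 10^(-pOH)
[OH-] = 10^(-3.38)
[OH-] = 4.169e-04 M

4.169e-04 M


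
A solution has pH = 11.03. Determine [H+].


[H+] = 10^(-pH)
[H+] = 10^(-11.03)
[H+] = 9.333e-12 M

9.333e-12 M


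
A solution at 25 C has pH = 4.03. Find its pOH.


pOH = 14 - pH
pOH = 14 - 4.03
pOH = 9.97

9.97


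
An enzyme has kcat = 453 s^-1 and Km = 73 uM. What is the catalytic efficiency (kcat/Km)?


Catalytic efficiency = kcat / Km
= 453 / 73
= 6.2055 uM^-1*s^-1

6.2055 uM^-1*s^-1


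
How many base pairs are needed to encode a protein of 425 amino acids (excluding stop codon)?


Each amino acid = 1 codon = 3 bp
bp = 425 * 3 = 1275 bp

1275 bp


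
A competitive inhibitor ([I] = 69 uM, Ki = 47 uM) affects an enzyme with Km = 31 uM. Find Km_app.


Km_app = Km * (1 + [I]/Ki)
Km_app = 31 * (1 + 69/47)
Km_app = 76.5106 uM

76.5106 uM


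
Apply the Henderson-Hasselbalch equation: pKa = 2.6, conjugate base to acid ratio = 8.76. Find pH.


pH = pKa + log10([A-]/[HA])
pH = 2.6 + log10(8.76)
pH = 3.5425

3.5425


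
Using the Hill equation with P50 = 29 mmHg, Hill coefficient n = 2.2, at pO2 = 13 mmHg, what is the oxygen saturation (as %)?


Y = pO2^n / (P50^n + pO2^n)
Y = 13^2.2 / (29^2.2 + 13^2.2)
Y = 14.61%

14.61%


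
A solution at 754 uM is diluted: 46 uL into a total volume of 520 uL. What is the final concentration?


C2 = C1 * V1 / V2
C2 = 754 * 46 / 520
C2 = 66.7 uM

66.7 uM


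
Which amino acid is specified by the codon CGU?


Standard genetic code lookup.
Codon CGU -> Arg

Arg


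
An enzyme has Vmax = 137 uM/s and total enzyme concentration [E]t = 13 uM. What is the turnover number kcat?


kcat = Vmax / [E]t
kcat = 137 / 13
kcat = 10.5385 s^-1

10.5385 s^-1


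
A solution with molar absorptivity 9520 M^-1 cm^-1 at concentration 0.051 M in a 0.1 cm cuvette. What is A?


A = epsilon * c * l
A = 9520 * 0.051 * 0.1
A = 48.552

48.552


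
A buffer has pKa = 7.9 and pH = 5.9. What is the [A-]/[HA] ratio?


[A-]/[HA] = 10^(pH - pKa)
= 10^(5.9 - 7.9)
= 0.01

0.01


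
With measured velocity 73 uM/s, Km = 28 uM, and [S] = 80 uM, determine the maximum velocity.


Vmax = v * (Km + [S]) / [S]
Vmax = 73 * (28 + 80) / 80
Vmax = 98.55 uM/s

98.55 uM/s


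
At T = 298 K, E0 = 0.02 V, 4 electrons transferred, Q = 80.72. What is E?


E = E0 - (RT/nF) * ln(Q)
E = 0.02 - (8.314 * 298 / (4 * 96485)) * ln(80.72)
E = -0.0082 V

-0.0082 V


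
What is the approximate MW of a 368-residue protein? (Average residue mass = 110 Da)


MW = n_residues * 110 Da
MW = 368 * 110
MW = 40480 Da

40480 Da


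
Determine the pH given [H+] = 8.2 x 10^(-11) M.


pH = -log10([H+])
pH = -log10(8.2 x 10^(-11))
pH = 10.0862

10.0862


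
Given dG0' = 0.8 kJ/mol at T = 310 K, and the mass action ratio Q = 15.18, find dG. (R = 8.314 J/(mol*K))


dG = dG0' + RT * ln(Q) / 1000
dG = 0.8 + 8.314 * 310 * ln(15.18) / 1000
dG = 7.8103 kJ/mol

7.8103 kJ/mol


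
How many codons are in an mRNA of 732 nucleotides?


codons = nucleotides / 3
codons = 732 / 3 = 244

244


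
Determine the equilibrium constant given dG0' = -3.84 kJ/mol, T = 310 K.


Keq = exp(-dG0 * 1000 / (R * T))
Keq = exp(-(-3.84) * 1000 / (8.314 * 310))
Keq = 4.4367

4.4367


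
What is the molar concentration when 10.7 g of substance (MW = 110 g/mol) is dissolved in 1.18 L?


C = (mass / MW) / volume
C = (10.7 / 110) / 1.18
C = 0.0824 M

0.0824 M


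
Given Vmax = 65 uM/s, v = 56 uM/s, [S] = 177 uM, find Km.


Km = [S] * (Vmax - v) / v
Km = 177 * (65 - 56) / 56
Km = 28.4464 uM

28.4464 uM


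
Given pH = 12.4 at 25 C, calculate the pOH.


pOH = 14 - pH
pOH = 14 - 12.4
pOH = 1.6

1.6


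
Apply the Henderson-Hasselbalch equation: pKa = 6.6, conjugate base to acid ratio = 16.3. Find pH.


pH = pKa + log10([A-]/[HA])
pH = 6.6 + log10(16.3)
pH = 7.8122

7.8122


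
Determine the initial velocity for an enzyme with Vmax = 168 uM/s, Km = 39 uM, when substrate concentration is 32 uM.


v = Vmax * [S] / (Km + [S])
v = 168 * 32 / (39 + 32)
v = 75.7183 uM/s

75.7183 uM/s


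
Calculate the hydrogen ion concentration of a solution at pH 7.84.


[H+] = 10^(-pH)
[H+] = 10^(-7.84)
[H+] = 1.445e-08 M

1.445e-08 M


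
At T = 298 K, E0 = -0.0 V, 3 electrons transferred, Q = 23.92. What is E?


E = E0 - (RT/nF) * ln(Q)
E = -0.0 - (8.314 * 298 / (3 * 96485)) * ln(23.92)
E = -0.0272 V

-0.0272 V


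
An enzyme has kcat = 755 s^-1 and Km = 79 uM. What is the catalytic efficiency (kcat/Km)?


Catalytic efficiency = kcat / Km
= 755 / 79
= 9.557 uM^-1*s^-1

9.557 uM^-1*s^-1


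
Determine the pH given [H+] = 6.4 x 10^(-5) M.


pH = -log10([H+])
pH = -log10(6.4 x 10^(-5))
pH = 4.1938

4.1938


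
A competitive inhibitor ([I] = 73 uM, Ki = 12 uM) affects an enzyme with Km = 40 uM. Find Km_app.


Km_app = Km * (1 + [I]/Ki)
Km_app = 40 * (1 + 73/12)
Km_app = 283.3333 uM

283.3333 uM


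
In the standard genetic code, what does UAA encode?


Standard genetic code lookup.
Codon UAA -> Stop

Stop


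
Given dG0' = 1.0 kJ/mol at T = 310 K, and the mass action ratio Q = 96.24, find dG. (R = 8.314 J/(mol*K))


dG = dG0' + RT * ln(Q) / 1000
dG = 1.0 + 8.314 * 310 * ln(96.24) / 1000
dG = 12.7703 kJ/mol

12.7703 kJ/mol


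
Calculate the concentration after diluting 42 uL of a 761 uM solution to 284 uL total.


C2 = C1 * V1 / V2
C2 = 761 * 42 / 284
C2 = 112.5423 uM

112.5423 uM


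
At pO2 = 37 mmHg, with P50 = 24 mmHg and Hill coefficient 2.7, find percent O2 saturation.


Y = pO2^n / (P50^n + pO2^n)
Y = 37^2.7 / (24^2.7 + 37^2.7)
Y = 76.29%

76.29%


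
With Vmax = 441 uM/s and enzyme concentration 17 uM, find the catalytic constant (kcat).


kcat = Vmax / [E]t
kcat = 441 / 17
kcat = 25.9412 s^-1

25.9412 s^-1


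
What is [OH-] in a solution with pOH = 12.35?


[OH-] = 10^(-pOH)
[OH-] = 10^(-12.35)
[OH-] = 4.467e-13 M

4.467e-13 M


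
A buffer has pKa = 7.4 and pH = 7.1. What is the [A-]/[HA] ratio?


[A-]/[HA] = 10^(pH - pKa)
= 10^(7.1 - 7.4)
= 0.5012

0.5012


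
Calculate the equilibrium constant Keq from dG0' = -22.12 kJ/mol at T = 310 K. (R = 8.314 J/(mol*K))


Keq = exp(-dG0 * 1000 / (R * T))
Keq = exp(-(-22.12) * 1000 / (8.314 * 310))
Keq = 5337.3899

5337.3899


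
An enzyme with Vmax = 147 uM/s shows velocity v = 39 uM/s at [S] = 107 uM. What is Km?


Km = [S] * (Vmax - v) / v
Km = 107 * (147 - 39) / 39
Km = 296.3077 uM

296.3077 uM


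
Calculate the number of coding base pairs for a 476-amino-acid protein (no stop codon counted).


Each amino acid = 1 codon = 3 bp
bp = 476 * 3 = 1428 bp

1428 bp


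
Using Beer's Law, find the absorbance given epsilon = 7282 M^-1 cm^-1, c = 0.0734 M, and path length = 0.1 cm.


A = epsilon * c * l
A = 7282 * 0.0734 * 0.1
A = 53.4499

53.4499


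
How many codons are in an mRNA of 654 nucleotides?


codons = nucleotides / 3
codons = 654 / 3 = 218

218


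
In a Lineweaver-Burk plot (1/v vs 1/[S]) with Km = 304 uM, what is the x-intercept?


x-intercept = -1/Km
= -1/304
= -0.0033 1/uM

-0.0033 1/uM


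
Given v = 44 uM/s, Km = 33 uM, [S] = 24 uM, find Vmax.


Vmax = v * (Km + [S]) / [S]
Vmax = 44 * (33 + 24) / 24
Vmax = 104.5 uM/s

104.5 uM/s


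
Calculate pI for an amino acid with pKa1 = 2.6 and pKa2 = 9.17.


pI = (pKa1 + pKa2) / 2
pI = (2.6 + 9.17) / 2
pI = 5.885

5.885


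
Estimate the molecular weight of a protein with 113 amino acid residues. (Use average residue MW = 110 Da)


MW = n_residues * 110 Da
MW = 113 * 110
MW = 12430 Da

12430 Da


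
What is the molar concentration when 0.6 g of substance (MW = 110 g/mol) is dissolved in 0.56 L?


C = (mass / MW) / volume
C = (0.6 / 110) / 0.56
C = 0.0097 M

0.0097 M


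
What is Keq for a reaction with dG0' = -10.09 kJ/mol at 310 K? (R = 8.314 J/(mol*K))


Keq = exp(-dG0 * 1000 / (R * T))
Keq = exp(-(-10.09) * 1000 / (8.314 * 310))
Keq = 50.1435

50.1435


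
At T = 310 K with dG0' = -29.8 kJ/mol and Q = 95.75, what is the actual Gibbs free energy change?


dG = dG0' + RT * ln(Q) / 1000
dG = -29.8 + 8.314 * 310 * ln(95.75) / 1000
dG = -18.0428 kJ/mol

-18.0428 kJ/mol


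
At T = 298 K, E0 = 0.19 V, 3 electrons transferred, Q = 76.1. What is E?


E = E0 - (RT/nF) * ln(Q)
E = 0.19 - (8.314 * 298 / (3 * 96485)) * ln(76.1)
E = 0.1529 V

0.1529 V


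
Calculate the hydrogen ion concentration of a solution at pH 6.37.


[H+] = 10^(-pH)
[H+] = 10^(-6.37)
[H+] = 4.266e-07 M

4.266e-07 M


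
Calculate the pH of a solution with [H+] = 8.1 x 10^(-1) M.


pH = -log10([H+])
pH = -log10(8.1 x 10^(-1))
pH = 0.0915

0.0915


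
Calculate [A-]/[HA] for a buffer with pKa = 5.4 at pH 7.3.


[A-]/[HA] = 10^(pH - pKa)
= 10^(7.3 - 5.4)
= 79.4328

79.4328


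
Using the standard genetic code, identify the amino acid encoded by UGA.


Standard genetic code lookup.
Codon UGA -> Stop

Stop


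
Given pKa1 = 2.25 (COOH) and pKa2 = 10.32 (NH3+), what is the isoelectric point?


pI = (pKa1 + pKa2) / 2
pI = (2.25 + 10.32) / 2
pI = 6.285

6.285


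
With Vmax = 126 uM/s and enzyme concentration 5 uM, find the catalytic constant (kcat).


kcat = Vmax / [E]t
kcat = 126 / 5
kcat = 25.2 s^-1

25.2 s^-1


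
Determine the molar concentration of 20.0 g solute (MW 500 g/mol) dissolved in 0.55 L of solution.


C = (mass / MW) / volume
C = (20.0 / 500) / 0.55
C = 0.0727 M

0.0727 M


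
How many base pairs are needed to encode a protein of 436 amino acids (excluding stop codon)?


Each amino acid = 1 codon = 3 bp
bp = 436 * 3 = 1308 bp

1308 bp


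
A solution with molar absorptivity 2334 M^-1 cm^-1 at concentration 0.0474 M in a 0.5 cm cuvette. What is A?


A = epsilon * c * l
A = 2334 * 0.0474 * 0.5
A = 55.3158

55.3158


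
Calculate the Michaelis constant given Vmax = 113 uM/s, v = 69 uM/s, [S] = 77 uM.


Km = [S] * (Vmax - v) / v
Km = 77 * (113 - 69) / 69
Km = 49.1014 uM

49.1014 uM


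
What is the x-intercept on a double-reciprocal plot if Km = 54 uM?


x-intercept = -1/Km
= -1/54
= -0.0185 1/uM

-0.0185 1/uM


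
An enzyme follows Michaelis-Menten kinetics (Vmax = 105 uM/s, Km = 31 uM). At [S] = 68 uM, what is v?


v = Vmax * [S] / (Km + [S])
v = 105 * 68 / (31 + 68)
v = 72.1212 uM/s

72.1212 uM/s


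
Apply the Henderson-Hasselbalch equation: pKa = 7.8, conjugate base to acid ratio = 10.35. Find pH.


pH = pKa + log10([A-]/[HA])
pH = 7.8 + log10(10.35)
pH = 8.8149

8.8149


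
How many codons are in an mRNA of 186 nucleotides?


codons = nucleotides / 3
codons = 186 / 3 = 62

62


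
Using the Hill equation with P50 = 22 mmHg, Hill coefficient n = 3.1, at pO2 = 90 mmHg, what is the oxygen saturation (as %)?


Y = pO2^n / (P50^n + pO2^n)
Y = 90^3.1 / (22^3.1 + 90^3.1)
Y = 98.75%

98.75%


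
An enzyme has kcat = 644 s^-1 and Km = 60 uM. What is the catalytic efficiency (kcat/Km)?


Catalytic efficiency = kcat / Km
= 644 / 60
= 10.7333 uM^-1*s^-1

10.7333 uM^-1*s^-1


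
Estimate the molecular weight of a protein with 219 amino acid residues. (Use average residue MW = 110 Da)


MW = n_residues * 110 Da
MW = 219 * 110
MW = 24090 Da

24090 Da
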